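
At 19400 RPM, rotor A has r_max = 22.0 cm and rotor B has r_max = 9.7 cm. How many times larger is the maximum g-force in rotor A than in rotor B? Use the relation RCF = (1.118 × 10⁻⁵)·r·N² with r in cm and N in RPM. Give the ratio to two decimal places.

2.27

At fixed N, RCF ∝ r, so RCF_A/RCF_B = r_A/r_B = 22.0 / 9.7 = 2.2680.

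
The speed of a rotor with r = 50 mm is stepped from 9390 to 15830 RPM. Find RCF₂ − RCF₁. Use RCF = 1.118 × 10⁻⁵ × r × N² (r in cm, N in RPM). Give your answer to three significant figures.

≈ 9080 ×g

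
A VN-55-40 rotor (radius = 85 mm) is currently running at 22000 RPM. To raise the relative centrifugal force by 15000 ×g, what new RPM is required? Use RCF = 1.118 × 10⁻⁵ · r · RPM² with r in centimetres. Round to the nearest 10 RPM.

≈ 25330 RPM

r = 85 mm = 8.5 cm
Current RCF = 1.118 × 10⁻⁵ × 8.5 × (22000)² = 1.118 × 10⁻⁵ × 8.5 × 484,000,000 ≈ 45,994.5 × g
Target RCF = 45,994.5 + 15,000 = 60,994.5 × g
N² = 60,994.5 / (9.503 × 10⁻⁵) = 641,844,681
N ≈ √641,844,681 ≈ 25,334.7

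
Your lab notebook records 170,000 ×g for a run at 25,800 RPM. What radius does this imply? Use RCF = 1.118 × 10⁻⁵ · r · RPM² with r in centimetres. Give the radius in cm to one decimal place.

r ≈ 22.8 cm

170000 = 1.118 × 10⁻⁵ × r × (25800)²
r = 170000 / (1.118 × 10⁻⁵ × 665,640,000) = 170000 / 7441.855 ≈ 22.844 cm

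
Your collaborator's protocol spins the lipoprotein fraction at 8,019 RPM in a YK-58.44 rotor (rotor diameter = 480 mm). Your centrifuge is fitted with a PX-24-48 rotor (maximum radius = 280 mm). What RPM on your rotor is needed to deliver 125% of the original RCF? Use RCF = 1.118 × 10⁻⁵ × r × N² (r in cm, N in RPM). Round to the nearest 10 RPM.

Original rotor: r = 480 mm / 2 = 240 mm = 24 cm
RCF_original = 1.118 × 10⁻⁵ × 24 × (8019)² = 1.118 × 10⁻⁵ × 24 × 64,304,361 ≈ 17,254.1 × g
Target RCF = 1.25 × 17,254.1 ≈ 21,567.6 × g
Your rotor: r = 280 mm = 28.0 cm
21,567.6 = 1.118 × 10⁻⁵ × 28 × N²
N² = 21,567.6 / (31.304 × 10⁻⁵) = 68,897,266
N ≈ √68,897,266 ≈ 8,300.4

≈ 8300 RPM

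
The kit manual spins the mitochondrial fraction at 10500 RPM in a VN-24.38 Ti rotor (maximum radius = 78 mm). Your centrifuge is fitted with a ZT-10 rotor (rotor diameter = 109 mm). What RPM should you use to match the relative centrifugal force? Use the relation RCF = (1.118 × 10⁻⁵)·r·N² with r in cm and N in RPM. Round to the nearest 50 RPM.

Original rotor: r = 78 mm = 7.8 cm
RCF_original = 1.118 × 10⁻⁵ × 7.8 × (10500)² = 1.118 × 10⁻⁵ × 7.8 × 110,250,000 ≈ 9,614.2 × g
Your rotor: r = 109 mm / 2 = 54.5 mm = 5.45 cm
9,614.2 = 1.118 × 10⁻⁵ × 5.45 × N²
N² = 9,614.2 / (6.0931 × 10⁻⁵) = 157,788,318
N ≈ √157,788,318 ≈ 12,561.4

≈ 12550 RPM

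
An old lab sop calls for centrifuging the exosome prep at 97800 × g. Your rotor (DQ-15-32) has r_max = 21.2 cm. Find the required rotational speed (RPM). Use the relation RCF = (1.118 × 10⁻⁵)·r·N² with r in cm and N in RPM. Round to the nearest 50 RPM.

N ≈ 20300 RPM

97,800 = 1.118 × 10⁻⁵ × 21.2 × N²
N² = 97,800 / (23.7016 × 10⁻⁵) = 412,630,371
N ≈ √412,630,371 ≈ 20,313.3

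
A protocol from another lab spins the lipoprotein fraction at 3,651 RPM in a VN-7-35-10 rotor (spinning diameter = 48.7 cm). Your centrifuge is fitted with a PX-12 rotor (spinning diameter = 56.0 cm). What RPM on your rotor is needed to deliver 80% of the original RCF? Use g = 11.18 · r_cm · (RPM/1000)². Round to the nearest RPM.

Original rotor: r = 48.7 / 2 = 24.35 cm
RCF_original = 11.18 × 24.35 × (3.651)² = 11.18 × 24.35 × 13.329801 ≈ 3,628.8 × g
Target RCF = 0.8 × 3,628.8 ≈ 2,903 × g
Your rotor: r = 56.0 / 2 = 28 cm
2,903 = 11.18 × 28 × (N/1000)²
(N/1000)² = 2,903 / 313.04 = 9.273575
N = 1000 × √9.273575 ≈ 3,045.3

3045 RPM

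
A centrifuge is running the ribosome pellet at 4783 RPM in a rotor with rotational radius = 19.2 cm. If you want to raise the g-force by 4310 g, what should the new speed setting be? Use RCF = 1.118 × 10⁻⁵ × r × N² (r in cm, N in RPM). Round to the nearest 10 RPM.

≈ 6550 RPM

Current RCF = 1.118 × 10⁻⁵ × 19.2 × (4783)² = 1.118 × 10⁻⁵ × 19.2 × 22,877,089 ≈ 4,910.7 × g
Target RCF = 4,910.7 + 4,310 = 9,220.7 × g
N² = 9,220.7 / (21.4656 × 10⁻⁵) = 42,955,706
N ≈ √42,955,706 ≈ 6,554.1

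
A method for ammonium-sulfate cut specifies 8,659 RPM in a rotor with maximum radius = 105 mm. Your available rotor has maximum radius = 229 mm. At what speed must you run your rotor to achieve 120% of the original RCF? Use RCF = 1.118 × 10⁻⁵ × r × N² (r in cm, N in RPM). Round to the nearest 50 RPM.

≈ 6400 RPM

Original rotor: r = 105 mm = 10.5 cm
RCF_original = 1.118 × 10⁻⁵ × 10.5 × (8659)² = 1.118 × 10⁻⁵ × 10.5 × 74,978,281 ≈ 8,801.7 × g
Target RCF = 1.2 × 8,801.7 ≈ 10,562 × g
Your rotor: r = 229 mm = 22.9 cm
10,562 = 1.118 × 10⁻⁵ × 22.9 × N²
N² = 10,562 / (25.6022 × 10⁻⁵) = 41,254,267
N ≈ √41,254,267 ≈ 6,422.9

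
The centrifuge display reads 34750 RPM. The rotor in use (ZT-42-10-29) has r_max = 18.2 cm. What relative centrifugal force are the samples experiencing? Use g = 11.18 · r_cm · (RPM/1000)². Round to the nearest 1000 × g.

246000 ×g

RCF = 11.18 × r × (N/1000)²
RCF = 11.18 × 18.2 × (34.75)² = 11.18 × 18.2 × 1,207.5625 ≈ 245,710 × g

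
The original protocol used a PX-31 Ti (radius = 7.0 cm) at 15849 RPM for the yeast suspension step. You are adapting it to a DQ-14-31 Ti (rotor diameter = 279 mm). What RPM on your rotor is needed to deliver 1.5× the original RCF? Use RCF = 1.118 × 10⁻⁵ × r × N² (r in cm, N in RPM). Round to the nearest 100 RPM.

RCF = 1.118 × 10⁻⁵ × r × N²
RCF_original = 1.118 × 10⁻⁵ × 7 × (15849)² = 1.118 × 10⁻⁵ × 7 × 251,190,801 ≈ 19,658.2 × g
Target RCF = 1.5 × 19,658.2 ≈ 29,487.3 × g
Your rotor: r = 279 mm / 2 = 139.5 mm = 13.95 cm
29,487.3 = 1.118 × 10⁻⁵ × 13.95 × N²
N² = 29,487.3 / (15.5961 × 10⁻⁵) = 189,068,421
N ≈ √189,068,421 ≈ 13,750.2

≈ 13800 RPM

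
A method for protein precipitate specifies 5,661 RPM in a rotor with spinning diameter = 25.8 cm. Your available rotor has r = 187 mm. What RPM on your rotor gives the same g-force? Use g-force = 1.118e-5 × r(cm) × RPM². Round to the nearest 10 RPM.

Original rotor: r = 25.8 / 2 = 12.9 cm
RCF_original = 1.118 × 10⁻⁵ × 12.9 × (5661)² = 1.118 × 10⁻⁵ × 12.9 × 32,046,921 ≈ 4,621.9 × g
Your rotor: r = 187 mm = 18.7 cm
4,621.9 = 1.118 × 10⁻⁵ × 18.7 × N²
N² = 4,621.9 / (20.9066 × 10⁻⁵) = 22,107,373
N ≈ √22,107,373 ≈ 4,701.8

≈ 4700 RPM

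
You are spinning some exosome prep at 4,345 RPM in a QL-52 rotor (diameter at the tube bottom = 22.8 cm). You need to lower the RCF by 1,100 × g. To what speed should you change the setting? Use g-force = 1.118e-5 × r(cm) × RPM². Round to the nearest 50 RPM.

r = 22.8 / 2 = 11.4 cm
Current RCF = 1.118 × 10⁻⁵ × 11.4 × (4345)² = 1.118 × 10⁻⁵ × 11.4 × 18,879,025 ≈ 2,406.2 × g
Target RCF = 2,406.2 − 1,100 = 1,306.2 × g
N² = 1,306.2 / (12.7452 × 10⁻⁵) = 10,248,564
N ≈ √10,248,564 ≈ 3,201.3

≈ 3200 RPM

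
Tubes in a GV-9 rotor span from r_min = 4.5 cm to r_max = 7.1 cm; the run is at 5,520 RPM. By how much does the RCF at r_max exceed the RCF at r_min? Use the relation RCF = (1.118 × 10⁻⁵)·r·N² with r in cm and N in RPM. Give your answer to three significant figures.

RCF_max = 1.118 × 10⁻⁵ × 7.1 × (5520)² = 1.118 × 10⁻⁵ × 7.1 × 30,470,400 ≈ 2,418.7 × g
RCF_min = 1.118 × 10⁻⁵ × 4.5 × (5520)² = 1.118 × 10⁻⁵ × 4.5 × 30,470,400 ≈ 1,533 × g
ΔRCF = 2,418.7 − 1,533 = 885.7

≈ 886 x g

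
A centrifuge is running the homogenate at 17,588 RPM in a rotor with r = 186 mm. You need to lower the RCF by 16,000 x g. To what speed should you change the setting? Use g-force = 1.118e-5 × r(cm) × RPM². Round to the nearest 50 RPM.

≈ 15250 RPM

r = 186 mm = 18.6 cm
Current RCF = 1.118 × 10⁻⁵ × 18.6 × (17588)² = 1.118 × 10⁻⁵ × 18.6 × 309,337,744 ≈ 64,326.2 × g
Target RCF = 64,326.2 − 16,000 = 48,326.2 × g
N² = 48,326.2 / (20.7948 × 10⁻⁵) = 232,395,599
N ≈ √232,395,599 ≈ 15,244.5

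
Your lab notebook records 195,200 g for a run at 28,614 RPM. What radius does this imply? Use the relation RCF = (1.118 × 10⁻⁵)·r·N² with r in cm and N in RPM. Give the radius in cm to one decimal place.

21.3 cm

195200 = 1.118 × 10⁻⁵ × r × (28614)²
r = 195200 / (1.118 × 10⁻⁵ × 818,760,996) = 195200 / 9153.748 ≈ 21.325 cm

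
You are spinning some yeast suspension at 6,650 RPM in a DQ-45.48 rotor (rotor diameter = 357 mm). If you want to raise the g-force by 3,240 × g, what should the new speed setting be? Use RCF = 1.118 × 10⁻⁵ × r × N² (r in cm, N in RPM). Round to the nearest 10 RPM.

≈ 7780 RPM

r = 357 mm / 2 = 178.5 mm = 17.85 cm
Current RCF = 1.118 × 10⁻⁵ × 17.85 × (6650)² = 1.118 × 10⁻⁵ × 17.85 × 44,222,500 ≈ 8,825.2 × g
Target RCF = 8,825.2 + 3,240 = 12,065.2 × g
N² = 12,065.2 / (19.9563 × 10⁻⁵) = 60,458,101
N ≈ √60,458,101 ≈ 7,775.5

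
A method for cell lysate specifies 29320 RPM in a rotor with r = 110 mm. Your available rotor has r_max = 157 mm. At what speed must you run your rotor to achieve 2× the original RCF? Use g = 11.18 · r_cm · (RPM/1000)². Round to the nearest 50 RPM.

Original rotor: r = 110 mm = 11.0 cm
RCF_original = 11.18 × 11 × (29.32)² = 11.18 × 11 × 859.6624 ≈ 105,721.3 × g
Target RCF = 2 × 105,721.3 ≈ 211,442.6 × g
Your rotor: r = 157 mm = 15.7 cm
211,442.6 = 11.18 × 15.7 × (N/1000)²
(N/1000)² = 211,442.6 / 175.526 = 1204.623
N = 1000 × √1204.623 ≈ 34,707.7

≈ 34700 RPM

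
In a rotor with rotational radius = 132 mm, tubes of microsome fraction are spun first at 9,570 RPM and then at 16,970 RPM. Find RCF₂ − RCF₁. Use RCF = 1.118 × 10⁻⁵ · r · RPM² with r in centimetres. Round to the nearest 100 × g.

r = 132 mm = 13.2 cm
RCF₁ = 1.118 × 10⁻⁵ × 13.2 × (9570)² = 1.118 × 10⁻⁵ × 13.2 × 91,584,900 ≈ 13,515.7 × g
RCF₂ = 1.118 × 10⁻⁵ × 13.2 × (16970)² = 1.118 × 10⁻⁵ × 13.2 × 287,980,900 ≈ 42,499.1 × g
Increase = 42,499.1 − 13,515.7 = 28,983.4

≈ 29000 × g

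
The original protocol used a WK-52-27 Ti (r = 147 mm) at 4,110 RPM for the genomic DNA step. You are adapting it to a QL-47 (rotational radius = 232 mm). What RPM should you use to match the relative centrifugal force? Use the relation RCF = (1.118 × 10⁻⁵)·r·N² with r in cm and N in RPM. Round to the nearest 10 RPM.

Original rotor: r = 147 mm = 14.7 cm
RCF = 1.118 × 10⁻⁵ × r × N²
RCF_original = 1.118 × 10⁻⁵ × 14.7 × (4110)² = 1.118 × 10⁻⁵ × 14.7 × 16,892,100 ≈ 2,776.1 × g
Your rotor: r = 232 mm = 23.2 cm
2,776.1 = 1.118 × 10⁻⁵ × 23.2 × N²
N² = 2,776.1 / (25.9376 × 10⁻⁵) = 10,702,995
N ≈ √10,702,995 ≈ 3,271.5

3270 RPM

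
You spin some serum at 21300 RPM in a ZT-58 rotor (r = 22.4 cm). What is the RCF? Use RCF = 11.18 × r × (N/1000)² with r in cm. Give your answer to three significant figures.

RCF = 11.18 × 22.4 × (21.3)² = 11.18 × 22.4 × 453.69 ≈ 113,618.5 × g

RCF ≈ 114000 × g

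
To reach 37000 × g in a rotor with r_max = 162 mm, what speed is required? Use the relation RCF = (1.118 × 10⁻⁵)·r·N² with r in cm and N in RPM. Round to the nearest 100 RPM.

r = 162 mm = 16.2 cm
37,000 = 1.118 × 10⁻⁵ × 16.2 × N²
N² = 37,000 / (18.1116 × 10⁻⁵) = 204,288,964
N ≈ √204,288,964 ≈ 14,293.0

N ≈ 14300 RPM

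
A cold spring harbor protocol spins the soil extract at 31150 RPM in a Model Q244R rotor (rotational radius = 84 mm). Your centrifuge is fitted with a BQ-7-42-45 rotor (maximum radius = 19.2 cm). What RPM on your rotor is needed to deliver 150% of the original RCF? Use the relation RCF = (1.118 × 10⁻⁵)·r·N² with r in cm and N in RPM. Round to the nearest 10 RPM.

25230 RPM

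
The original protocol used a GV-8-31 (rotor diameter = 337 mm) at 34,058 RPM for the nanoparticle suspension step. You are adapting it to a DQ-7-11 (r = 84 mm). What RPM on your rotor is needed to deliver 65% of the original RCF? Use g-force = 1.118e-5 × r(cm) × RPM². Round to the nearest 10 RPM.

Original rotor: r = 337 mm / 2 = 168.5 mm = 16.85 cm
RCF_original = 1.118 × 10⁻⁵ × 16.85 × (34058)² = 1.118 × 10⁻⁵ × 16.85 × 1,159,947,364 ≈ 218,514.4 × g
Target RCF = 0.65 × 218,514.4 ≈ 142,034.4 × g
Your rotor: r = 84 mm = 8.4 cm
142,034.4 = 1.118 × 10⁻⁵ × 8.4 × N²
N² = 142,034.4 / (9.3912 × 10⁻⁵) = 1,512,420,138
N ≈ √1,512,420,138 ≈ 38,889.8

≈ 38890 RPM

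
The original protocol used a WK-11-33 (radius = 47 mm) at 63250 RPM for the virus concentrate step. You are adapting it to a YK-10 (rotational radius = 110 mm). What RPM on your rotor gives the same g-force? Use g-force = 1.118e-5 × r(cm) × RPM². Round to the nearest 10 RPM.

41340 RPM

Original rotor: r = 47 mm = 4.7 cm
RCF_original = 1.118 × 10⁻⁵ × 4.7 × (63250)² = 1.118 × 10⁻⁵ × 4.7 × 4,000,562,500 ≈ 210,213.6 × g
Your rotor: r = 110 mm = 11.0 cm
210,213.6 = 1.118 × 10⁻⁵ × 11 × N²
N² = 210,213.6 / (12.298 × 10⁻⁵) = 1,709,331,599
N ≈ √1,709,331,599 ≈ 41,344.1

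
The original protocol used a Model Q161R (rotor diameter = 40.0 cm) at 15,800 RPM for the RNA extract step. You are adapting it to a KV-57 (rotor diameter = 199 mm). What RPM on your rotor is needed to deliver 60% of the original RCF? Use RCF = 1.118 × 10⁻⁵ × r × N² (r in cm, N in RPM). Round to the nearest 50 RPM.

Original rotor: r = 40.0 / 2 = 20 cm
RCF = 1.118 × 10⁻⁵ × r × N²
RCF_original = 1.118 × 10⁻⁵ × 20 × (15800)² = 1.118 × 10⁻⁵ × 20 × 249,640,000 ≈ 55,819.5 × g
Target RCF = 0.6 × 55,819.5 ≈ 33,491.7 × g
Your rotor: r = 199 mm / 2 = 99.5 mm = 9.95 cm
33,491.7 = 1.118 × 10⁻⁵ × 9.95 × N²
N² = 33,491.7 / (11.1241 × 10⁻⁵) = 301,073,345
N ≈ √301,073,345 ≈ 17,351.5

≈ 17350 RPM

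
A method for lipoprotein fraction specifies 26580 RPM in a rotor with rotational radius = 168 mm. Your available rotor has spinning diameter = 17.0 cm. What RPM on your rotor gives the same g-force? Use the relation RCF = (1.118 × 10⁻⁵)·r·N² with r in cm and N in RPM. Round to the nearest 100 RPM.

37400 RPM

Original rotor: r = 168 mm = 16.8 cm
RCF_original = 1.118 × 10⁻⁵ × 16.8 × (26580)² = 1.118 × 10⁻⁵ × 16.8 × 706,496,400 ≈ 132,697 × g
Your rotor: r = 17.0 / 2 = 8.5 cm
132,697 = 1.118 × 10⁻⁵ × 8.5 × N²
N² = 132,697 / (9.503 × 10⁻⁵) = 1,396,369,568
N ≈ √1,396,369,568 ≈ 37,368.0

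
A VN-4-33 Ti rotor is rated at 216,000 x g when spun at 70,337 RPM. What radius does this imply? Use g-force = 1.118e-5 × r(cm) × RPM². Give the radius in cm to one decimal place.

RCF = 1.118 × 10⁻⁵ × r × N²
216000 = 1.118 × 10⁻⁵ × r × (70337)²
r = 216000 / (1.118 × 10⁻⁵ × 4,947,293,569) = 216000 / 55310.74 ≈ 3.905 cm

≈ 3.9 cm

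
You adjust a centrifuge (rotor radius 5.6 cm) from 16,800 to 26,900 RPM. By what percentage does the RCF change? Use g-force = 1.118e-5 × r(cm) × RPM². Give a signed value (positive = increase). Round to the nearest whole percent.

RCF ∝ N², so the ratio is (26900/16800)² = (1.601190)² = 2.5638.
Change = 2.5638 − 1 = +1.5638 → +156.4%.

+156%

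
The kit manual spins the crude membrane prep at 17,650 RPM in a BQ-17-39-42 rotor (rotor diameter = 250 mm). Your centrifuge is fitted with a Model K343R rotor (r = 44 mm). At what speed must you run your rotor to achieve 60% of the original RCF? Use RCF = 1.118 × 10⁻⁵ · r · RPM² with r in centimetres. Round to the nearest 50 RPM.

23050 RPM

Original rotor: r = 250 mm / 2 = 125 mm = 12.5 cm
RCF = 1.118 × 10⁻⁵ × r × N²
RCF_original = 1.118 × 10⁻⁵ × 12.5 × (17650)² = 1.118 × 10⁻⁵ × 12.5 × 311,522,500 ≈ 43,535.3 × g
Target RCF = 0.6 × 43,535.3 ≈ 26,121.2 × g
Your rotor: r = 44 mm = 4.4 cm
26,121.2 = 1.118 × 10⁻⁵ × 4.4 × N²
N² = 26,121.2 / (4.9192 × 10⁻⁵) = 531,005,041
N ≈ √531,005,041 ≈ 23,043.5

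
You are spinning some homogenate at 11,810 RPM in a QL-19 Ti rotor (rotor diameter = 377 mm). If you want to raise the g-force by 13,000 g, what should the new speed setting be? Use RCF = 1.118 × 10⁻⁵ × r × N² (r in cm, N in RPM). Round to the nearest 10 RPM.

14180 RPM

r = 377 mm / 2 = 188.5 mm = 18.85 cm
Current RCF = 1.118 × 10⁻⁵ × 18.85 × (11810)² = 1.118 × 10⁻⁵ × 18.85 × 139,476,100 ≈ 29,393.6 × g
Target RCF = 29,393.6 + 13,000 = 42,393.6 × g
N² = 42,393.6 / (21.0743 × 10⁻⁵) = 201,162,553
N ≈ √201,162,553 ≈ 14,183.2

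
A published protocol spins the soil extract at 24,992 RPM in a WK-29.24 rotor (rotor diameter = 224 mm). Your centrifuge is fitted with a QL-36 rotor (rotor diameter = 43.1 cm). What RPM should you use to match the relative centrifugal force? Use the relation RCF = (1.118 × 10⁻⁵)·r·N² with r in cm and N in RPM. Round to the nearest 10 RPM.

Original rotor: r = 224 mm / 2 = 112 mm = 11.2 cm
RCF_original = 1.118 × 10⁻⁵ × 11.2 × (24992)² = 1.118 × 10⁻⁵ × 11.2 × 624,600,064 ≈ 78,209.9 × g
Your rotor: r = 43.1 / 2 = 21.55 cm
78,209.9 = 1.118 × 10⁻⁵ × 21.55 × N²
N² = 78,209.9 / (24.0929 × 10⁻⁵) = 324,618,041
N ≈ √324,618,041 ≈ 18,017.2

18020 RPM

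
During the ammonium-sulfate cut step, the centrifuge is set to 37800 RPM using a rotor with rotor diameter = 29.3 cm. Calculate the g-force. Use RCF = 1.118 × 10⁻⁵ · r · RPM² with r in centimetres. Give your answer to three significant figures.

RCF ≈ 234000 × g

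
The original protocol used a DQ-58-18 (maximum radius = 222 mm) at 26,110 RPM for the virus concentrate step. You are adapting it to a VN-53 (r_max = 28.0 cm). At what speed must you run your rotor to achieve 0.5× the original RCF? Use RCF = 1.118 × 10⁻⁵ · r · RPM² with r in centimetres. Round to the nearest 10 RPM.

Original rotor: r = 222 mm = 22.2 cm
RCF_original = 1.118 × 10⁻⁵ × 22.2 × (26110)² = 1.118 × 10⁻⁵ × 22.2 × 681,732,100 ≈ 169,203.2 × g
Target RCF = 0.5 × 169,203.2 ≈ 84,601.6 × g
84,601.6 = 1.118 × 10⁻⁵ × 28 × N²
N² = 84,601.6 / (31.304 × 10⁻⁵) = 270,258,114
N ≈ √270,258,114 ≈ 16,439.5

16440 RPM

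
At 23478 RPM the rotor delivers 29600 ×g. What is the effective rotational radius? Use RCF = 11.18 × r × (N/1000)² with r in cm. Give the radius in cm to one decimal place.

RCF = 11.18 × r × (N/1000)²
29600 = 11.18 × r × (23.478)²
r = 29600 / (11.18 × 551.216484) = 29600 / 6162.6 ≈ 4.803 cm

4.8 cm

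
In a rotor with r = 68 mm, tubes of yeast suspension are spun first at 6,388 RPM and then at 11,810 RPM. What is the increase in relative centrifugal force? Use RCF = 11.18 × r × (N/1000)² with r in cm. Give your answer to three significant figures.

7500 ×g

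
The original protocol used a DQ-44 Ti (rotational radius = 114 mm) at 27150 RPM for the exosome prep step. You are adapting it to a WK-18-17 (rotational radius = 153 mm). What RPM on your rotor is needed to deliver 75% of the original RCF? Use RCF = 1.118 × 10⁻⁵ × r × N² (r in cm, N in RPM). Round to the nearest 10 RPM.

≈ 20300 RPM

Original rotor: r = 114 mm = 11.4 cm
RCF_original = 1.118 × 10⁻⁵ × 11.4 × (27150)² = 1.118 × 10⁻⁵ × 11.4 × 737,122,500 ≈ 93,947.7 × g
Target RCF = 0.75 × 93,947.7 ≈ 70,460.8 × g
Your rotor: r = 153 mm = 15.3 cm
70,460.8 = 1.118 × 10⁻⁵ × 15.3 × N²
N² = 70,460.8 / (17.1054 × 10⁻⁵) = 411,921,382
N ≈ √411,921,382 ≈ 20,295.8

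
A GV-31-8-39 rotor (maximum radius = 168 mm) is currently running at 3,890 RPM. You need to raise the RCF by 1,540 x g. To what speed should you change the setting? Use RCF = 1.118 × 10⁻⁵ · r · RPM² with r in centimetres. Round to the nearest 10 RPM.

r = 168 mm = 16.8 cm
Current RCF = 1.118 × 10⁻⁵ × 16.8 × (3890)² = 1.118 × 10⁻⁵ × 16.8 × 15,132,100 ≈ 2,842.2 × g
Target RCF = 2,842.2 + 1,540 = 4,382.2 × g
N² = 4,382.2 / (18.7824 × 10⁻⁵) = 23,331,417
N ≈ √23,331,417 ≈ 4,830.3

4830 RPM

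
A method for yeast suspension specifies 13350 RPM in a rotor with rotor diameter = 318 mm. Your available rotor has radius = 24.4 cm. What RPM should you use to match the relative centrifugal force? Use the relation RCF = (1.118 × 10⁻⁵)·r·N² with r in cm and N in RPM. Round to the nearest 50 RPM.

10800 RPM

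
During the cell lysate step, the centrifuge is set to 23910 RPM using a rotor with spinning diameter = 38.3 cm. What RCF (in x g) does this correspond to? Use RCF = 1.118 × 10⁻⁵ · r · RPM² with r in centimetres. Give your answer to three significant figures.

≈ 122000 x g

r = 38.3 / 2 = 19.15 cm
RCF = 1.118 × 10⁻⁵ × r × N²
RCF = 1.118 × 10⁻⁵ × 19.15 × (23910)² = 1.118 × 10⁻⁵ × 19.15 × 571,688,100 ≈ 122,396.7 × g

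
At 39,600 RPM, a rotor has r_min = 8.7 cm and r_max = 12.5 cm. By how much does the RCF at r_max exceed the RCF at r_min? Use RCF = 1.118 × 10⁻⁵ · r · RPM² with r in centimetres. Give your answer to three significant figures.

66600 g

ΔRCF = 1.118 × 10⁻⁵ × (r_max − r_min) × N² = 1.118 × 10⁻⁵ × 3.8 × 1,568,160,000 ≈ 66,621.7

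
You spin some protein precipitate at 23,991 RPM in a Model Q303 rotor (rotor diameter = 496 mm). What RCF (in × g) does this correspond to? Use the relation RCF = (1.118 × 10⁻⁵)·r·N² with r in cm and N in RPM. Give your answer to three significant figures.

RCF ≈ 160000 × g

r = 496 mm / 2 = 248 mm = 24.8 cm
RCF = 1.118 × 10⁻⁵ × r × N²
RCF = 1.118 × 10⁻⁵ × 24.8 × (23991)² = 1.118 × 10⁻⁵ × 24.8 × 575,568,081 ≈ 159,584.3 × g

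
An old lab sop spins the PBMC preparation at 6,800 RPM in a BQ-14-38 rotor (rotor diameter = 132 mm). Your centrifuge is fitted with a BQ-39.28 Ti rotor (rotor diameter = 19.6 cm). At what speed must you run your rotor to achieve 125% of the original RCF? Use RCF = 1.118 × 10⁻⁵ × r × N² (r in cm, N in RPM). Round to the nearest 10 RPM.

≈ 6240 RPM

Original rotor: r = 132 mm / 2 = 66 mm = 6.6 cm
RCF_original = 1.118 × 10⁻⁵ × 6.6 × (6800)² = 1.118 × 10⁻⁵ × 6.6 × 46,240,000 ≈ 3,412 × g
Target RCF = 1.25 × 3,412 ≈ 4,265 × g
Your rotor: r = 19.6 / 2 = 9.8 cm
4,265 = 1.118 × 10⁻⁵ × 9.8 × N²
N² = 4,265 / (10.9564 × 10⁻⁵) = 38,927,020
N ≈ √38,927,020 ≈ 6,239.2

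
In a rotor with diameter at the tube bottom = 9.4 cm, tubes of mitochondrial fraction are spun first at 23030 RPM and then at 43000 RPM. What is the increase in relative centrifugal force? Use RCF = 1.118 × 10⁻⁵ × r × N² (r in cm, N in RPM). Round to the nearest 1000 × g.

69000 × g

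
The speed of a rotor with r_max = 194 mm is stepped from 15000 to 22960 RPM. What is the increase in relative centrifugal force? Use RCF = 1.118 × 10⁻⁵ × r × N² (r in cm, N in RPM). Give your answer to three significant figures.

≈ 65500 ×g

r = 194 mm = 19.4 cm
RCF₁ = 1.118 × 10⁻⁵ × 19.4 × (15000)² = 1.118 × 10⁻⁵ × 19.4 × 225,000,000 ≈ 48,800.7 × g
RCF₂ = 1.118 × 10⁻⁵ × 19.4 × (22960)² = 1.118 × 10⁻⁵ × 19.4 × 527,161,600 ≈ 114,337.1 × g
Increase = 114,337.1 − 48,800.7 = 65,536.4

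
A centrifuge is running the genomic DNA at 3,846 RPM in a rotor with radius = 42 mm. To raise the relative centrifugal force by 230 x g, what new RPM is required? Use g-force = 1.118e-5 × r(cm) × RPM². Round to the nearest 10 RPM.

4440 RPM

r = 42 mm = 4.2 cm
Current RCF = 1.118 × 10⁻⁵ × 4.2 × (3846)² = 1.118 × 10⁻⁵ × 4.2 × 14,791,716 ≈ 694.6 × g
Target RCF = 694.6 + 230 = 924.6 × g
N² = 924.6 / (4.6956 × 10⁻⁵) = 19,690,774
N ≈ √19,690,774 ≈ 4,437.4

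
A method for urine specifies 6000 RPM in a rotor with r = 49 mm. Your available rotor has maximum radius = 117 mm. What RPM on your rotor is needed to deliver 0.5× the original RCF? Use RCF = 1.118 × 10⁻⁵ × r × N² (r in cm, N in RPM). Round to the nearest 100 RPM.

2700 RPM

Original rotor: r = 49 mm = 4.9 cm
RCF_original = 1.118 × 10⁻⁵ × 4.9 × (6000)² = 1.118 × 10⁻⁵ × 4.9 × 36,000,000 ≈ 1,972.2 × g
Target RCF = 0.5 × 1,972.2 ≈ 986.1 × g
Your rotor: r = 117 mm = 11.7 cm
986.1 = 1.118 × 10⁻⁵ × 11.7 × N²
N² = 986.1 / (13.0806 × 10⁻⁵) = 7,538,645
N ≈ √7,538,645 ≈ 2,745.7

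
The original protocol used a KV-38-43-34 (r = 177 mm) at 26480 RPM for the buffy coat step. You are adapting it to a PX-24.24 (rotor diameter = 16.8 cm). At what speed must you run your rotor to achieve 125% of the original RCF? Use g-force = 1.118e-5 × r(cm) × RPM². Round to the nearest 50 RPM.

Original rotor: r = 177 mm = 17.7 cm
RCF_original = 1.118 × 10⁻⁵ × 17.7 × (26480)² = 1.118 × 10⁻⁵ × 17.7 × 701,190,400 ≈ 138,755.8 × g
Target RCF = 1.25 × 138,755.8 ≈ 173,444.8 × g
Your rotor: r = 16.8 / 2 = 8.4 cm
173,444.8 = 1.118 × 10⁻⁵ × 8.4 × N²
N² = 173,444.8 / (9.3912 × 10⁻⁵) = 1,846,886,447
N ≈ √1,846,886,447 ≈ 42,975.4

43000 RPM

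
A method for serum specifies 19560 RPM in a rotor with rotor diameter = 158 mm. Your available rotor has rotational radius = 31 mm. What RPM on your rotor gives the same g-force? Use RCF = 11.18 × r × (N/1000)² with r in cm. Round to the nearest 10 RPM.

Original rotor: r = 158 mm / 2 = 79 mm = 7.9 cm
RCF = 11.18 × r × (N/1000)²
RCF_original = 11.18 × 7.9 × (19.56)² = 11.18 × 7.9 × 382.5936 ≈ 33,791.4 × g
Your rotor: r = 31 mm = 3.1 cm
33,791.4 = 11.18 × 3.1 × (N/1000)²
(N/1000)² = 33,791.4 / 34.658 = 974.9957
N = 1000 × √974.9957 ≈ 31,224.9

31220 RPM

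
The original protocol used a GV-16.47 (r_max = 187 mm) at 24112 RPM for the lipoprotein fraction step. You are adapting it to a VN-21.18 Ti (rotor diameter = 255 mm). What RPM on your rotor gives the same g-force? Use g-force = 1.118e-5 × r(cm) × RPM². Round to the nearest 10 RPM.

Original rotor: r = 187 mm = 18.7 cm
RCF_original = 1.118 × 10⁻⁵ × 18.7 × (24112)² = 1.118 × 10⁻⁵ × 18.7 × 581,388,544 ≈ 121,548.6 × g
Your rotor: r = 255 mm / 2 = 127.5 mm = 12.75 cm
121,548.6 = 1.118 × 10⁻⁵ × 12.75 × N²
N² = 121,548.6 / (14.2545 × 10⁻⁵) = 852,703,357
N ≈ √852,703,357 ≈ 29,201.1

29200 RPM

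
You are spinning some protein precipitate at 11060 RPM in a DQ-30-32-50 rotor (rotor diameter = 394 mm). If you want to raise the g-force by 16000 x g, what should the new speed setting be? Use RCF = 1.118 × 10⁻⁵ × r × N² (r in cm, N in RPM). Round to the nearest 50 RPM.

≈ 13950 RPM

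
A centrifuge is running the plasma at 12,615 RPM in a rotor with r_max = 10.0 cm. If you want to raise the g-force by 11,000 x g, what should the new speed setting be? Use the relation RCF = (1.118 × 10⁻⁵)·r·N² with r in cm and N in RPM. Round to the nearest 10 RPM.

16050 RPM

Current RCF = 1.118 × 10⁻⁵ × 10 × (12615)² = 1.118 × 10⁻⁵ × 10 × 159,138,225 ≈ 17,791.7 × g
Target RCF = 17,791.7 + 11,000 = 28,791.7 × g
N² = 28,791.7 / (11.18 × 10⁻⁵) = 257,528,623
N ≈ √257,528,623 ≈ 16,047.7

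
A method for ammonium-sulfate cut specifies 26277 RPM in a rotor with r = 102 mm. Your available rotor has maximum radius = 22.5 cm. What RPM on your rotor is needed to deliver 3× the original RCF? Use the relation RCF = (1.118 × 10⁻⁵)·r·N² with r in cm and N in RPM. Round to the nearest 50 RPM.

Original rotor: r = 102 mm = 10.2 cm
RCF = 1.118 × 10⁻⁵ × r × N²
RCF_original = 1.118 × 10⁻⁵ × 10.2 × (26277)² = 1.118 × 10⁻⁵ × 10.2 × 690,480,729 ≈ 78,739.7 × g
Target RCF = 3 × 78,739.7 ≈ 236,219.1 × g
236,219.1 = 1.118 × 10⁻⁵ × 22.5 × N²
N² = 236,219.1 / (25.155 × 10⁻⁵) = 939,054,264
N ≈ √939,054,264 ≈ 30,644.0

≈ 30650 RPM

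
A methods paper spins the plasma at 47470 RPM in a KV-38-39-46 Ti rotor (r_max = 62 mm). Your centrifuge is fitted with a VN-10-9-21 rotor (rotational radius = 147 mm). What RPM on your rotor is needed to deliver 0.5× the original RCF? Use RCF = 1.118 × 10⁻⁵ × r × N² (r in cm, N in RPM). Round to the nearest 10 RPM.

≈ 21800 RPM

Original rotor: r = 62 mm = 6.2 cm
RCF = 1.118 × 10⁻⁵ × r × N²
RCF_original = 1.118 × 10⁻⁵ × 6.2 × (47470)² = 1.118 × 10⁻⁵ × 6.2 × 2,253,400,900 ≈ 156,196.7 × g
Target RCF = 0.5 × 156,196.7 ≈ 78,098.4 × g
Your rotor: r = 147 mm = 14.7 cm
78,098.4 = 1.118 × 10⁻⁵ × 14.7 × N²
N² = 78,098.4 / (16.4346 × 10⁻⁵) = 475,207,185
N ≈ √475,207,185 ≈ 21,799.2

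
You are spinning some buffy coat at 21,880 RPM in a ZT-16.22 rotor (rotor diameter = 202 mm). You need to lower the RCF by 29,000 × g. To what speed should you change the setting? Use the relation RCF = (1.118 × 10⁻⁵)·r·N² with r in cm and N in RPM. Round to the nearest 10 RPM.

r = 202 mm / 2 = 101 mm = 10.1 cm
Current RCF = 1.118 × 10⁻⁵ × 10.1 × (21880)² = 1.118 × 10⁻⁵ × 10.1 × 478,734,400 ≈ 54,057.7 × g
Target RCF = 54,057.7 − 29,000 = 25,057.7 × g
N² = 25,057.7 / (11.2918 × 10⁻⁵) = 221,910,590
N ≈ √221,910,590 ≈ 14,896.7

14900 RPM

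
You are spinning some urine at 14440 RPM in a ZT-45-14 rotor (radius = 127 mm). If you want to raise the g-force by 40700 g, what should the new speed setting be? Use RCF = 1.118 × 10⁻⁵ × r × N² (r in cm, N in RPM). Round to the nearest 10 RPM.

22250 RPM

r = 127 mm = 12.7 cm
Current RCF = 1.118 × 10⁻⁵ × 12.7 × (14440)² = 1.118 × 10⁻⁵ × 12.7 × 208,513,600 ≈ 29,606 × g
Target RCF = 29,606 + 40,700 = 70,306 × g
N² = 70,306 / (14.1986 × 10⁻⁵) = 495,161,495
N ≈ √495,161,495 ≈ 22,252.2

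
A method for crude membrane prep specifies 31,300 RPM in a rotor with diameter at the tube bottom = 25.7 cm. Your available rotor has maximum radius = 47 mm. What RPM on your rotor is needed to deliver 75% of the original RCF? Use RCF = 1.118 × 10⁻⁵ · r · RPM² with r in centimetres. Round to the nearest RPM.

Original rotor: r = 25.7 / 2 = 12.85 cm
RCF = 1.118 × 10⁻⁵ × r × N²
RCF_original = 1.118 × 10⁻⁵ × 12.85 × (31300)² = 1.118 × 10⁻⁵ × 12.85 × 979,690,000 ≈ 140,745.2 × g
Target RCF = 0.75 × 140,745.2 ≈ 105,558.9 × g
Your rotor: r = 47 mm = 4.7 cm
105,558.9 = 1.118 × 10⁻⁵ × 4.7 × N²
N² = 105,558.9 / (5.2546 × 10⁻⁵) = 2,008,885,548
N ≈ √2,008,885,548 ≈ 44,820.6

44821 RPM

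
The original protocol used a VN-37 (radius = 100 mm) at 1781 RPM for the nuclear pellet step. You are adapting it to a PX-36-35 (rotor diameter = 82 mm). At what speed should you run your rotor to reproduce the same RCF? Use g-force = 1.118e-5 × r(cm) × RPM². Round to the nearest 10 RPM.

≈ 2780 RPM

Original rotor: r = 100 mm = 10.0 cm
RCF_original = 1.118 × 10⁻⁵ × 10 × (1781)² = 1.118 × 10⁻⁵ × 10 × 3,171,961 ≈ 354.6 × g
Your rotor: r = 82 mm / 2 = 41 mm = 4.1 cm
354.6 = 1.118 × 10⁻⁵ × 4.1 × N²
N² = 354.6 / (4.5838 × 10⁻⁵) = 7,735,940
N ≈ √7,735,940 ≈ 2,781.4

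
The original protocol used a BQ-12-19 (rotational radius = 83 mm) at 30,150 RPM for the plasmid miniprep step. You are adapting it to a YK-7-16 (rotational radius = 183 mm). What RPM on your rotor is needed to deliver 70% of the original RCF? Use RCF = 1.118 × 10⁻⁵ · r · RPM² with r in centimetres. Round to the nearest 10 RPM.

16990 RPM

Original rotor: r = 83 mm = 8.3 cm
RCF_original = 1.118 × 10⁻⁵ × 8.3 × (30150)² = 1.118 × 10⁻⁵ × 8.3 × 909,022,500 ≈ 84,351.8 × g
Target RCF = 0.7 × 84,351.8 ≈ 59,046.3 × g
Your rotor: r = 183 mm = 18.3 cm
59,046.3 = 1.118 × 10⁻⁵ × 18.3 × N²
N² = 59,046.3 / (20.4594 × 10⁻⁵) = 288,602,305
N ≈ √288,602,305 ≈ 16,988.3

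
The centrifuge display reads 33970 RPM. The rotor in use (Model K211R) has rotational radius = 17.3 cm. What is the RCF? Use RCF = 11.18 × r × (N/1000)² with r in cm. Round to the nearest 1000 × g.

223000 × g

RCF = 11.18 × 17.3 × (33.97)² = 11.18 × 17.3 × 1,153.9609 ≈ 223,192.2 × g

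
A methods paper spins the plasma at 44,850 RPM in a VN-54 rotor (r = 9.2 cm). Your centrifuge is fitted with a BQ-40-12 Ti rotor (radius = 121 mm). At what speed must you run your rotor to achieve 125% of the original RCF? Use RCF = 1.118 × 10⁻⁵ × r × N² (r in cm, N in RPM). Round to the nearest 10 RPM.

RCF_original = 1.118 × 10⁻⁵ × 9.2 × (44850)² = 1.118 × 10⁻⁵ × 9.2 × 2,011,522,500 ≈ 206,897.2 × g
Target RCF = 1.25 × 206,897.2 ≈ 258,621.5 × g
Your rotor: r = 121 mm = 12.1 cm
258,621.5 = 1.118 × 10⁻⁵ × 12.1 × N²
N² = 258,621.5 / (13.5278 × 10⁻⁵) = 1,911,777,968
N ≈ √1,911,777,968 ≈ 43,723.9

43720 RPM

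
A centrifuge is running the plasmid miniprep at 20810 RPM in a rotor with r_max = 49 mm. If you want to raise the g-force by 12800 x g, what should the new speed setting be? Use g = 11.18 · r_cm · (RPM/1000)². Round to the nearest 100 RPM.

r = 49 mm = 4.9 cm
Current RCF = 11.18 × 4.9 × (20.81)² = 11.18 × 4.9 × 433.0561 ≈ 23,723.7 × g
Target RCF = 23,723.7 + 12,800 = 36,523.7 × g
(N/1000)² = 36,523.7 / 54.782 = 666.7099
N = 1000 × √666.7099 ≈ 25,820.7

N₂ ≈ 25800 RPM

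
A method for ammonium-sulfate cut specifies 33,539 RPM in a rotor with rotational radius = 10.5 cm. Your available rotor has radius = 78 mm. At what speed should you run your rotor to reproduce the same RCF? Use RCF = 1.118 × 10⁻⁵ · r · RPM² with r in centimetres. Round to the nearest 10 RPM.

≈ 38910 RPM

RCF_original = 1.118 × 10⁻⁵ × 10.5 × (33539)² = 1.118 × 10⁻⁵ × 10.5 × 1,124,864,521 ≈ 132,047.8 × g
Your rotor: r = 78 mm = 7.8 cm
132,047.8 = 1.118 × 10⁻⁵ × 7.8 × N²
N² = 132,047.8 / (8.7204 × 10⁻⁵) = 1,514,240,172
N ≈ √1,514,240,172 ≈ 38,913.2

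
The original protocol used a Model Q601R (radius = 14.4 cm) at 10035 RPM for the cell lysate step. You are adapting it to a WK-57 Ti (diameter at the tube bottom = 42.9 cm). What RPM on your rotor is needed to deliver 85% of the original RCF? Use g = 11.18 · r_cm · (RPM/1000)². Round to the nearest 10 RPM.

≈ 7580 RPM

RCF_original = 11.18 × 14.4 × (10.035)² = 11.18 × 14.4 × 100.701225 ≈ 16,212.1 × g
Target RCF = 0.85 × 16,212.1 ≈ 13,780.3 × g
Your rotor: r = 42.9 / 2 = 21.45 cm
13,780.3 = 11.18 × 21.45 × (N/1000)²
(N/1000)² = 13,780.3 / 239.811 = 57.46317
N = 1000 × √57.46317 ≈ 7,580.4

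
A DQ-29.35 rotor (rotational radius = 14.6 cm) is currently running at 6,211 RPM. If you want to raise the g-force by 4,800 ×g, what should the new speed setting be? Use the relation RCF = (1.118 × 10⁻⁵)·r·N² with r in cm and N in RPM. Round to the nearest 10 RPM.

Current RCF = 1.118 × 10⁻⁵ × 14.6 × (6211)² = 1.118 × 10⁻⁵ × 14.6 × 38,576,521 ≈ 6,296.8 × g
Target RCF = 6,296.8 + 4,800 = 11,096.8 × g
N² = 11,096.8 / (16.3228 × 10⁻⁵) = 67,983,434
N ≈ √67,983,434 ≈ 8,245.2

≈ 8250 RPM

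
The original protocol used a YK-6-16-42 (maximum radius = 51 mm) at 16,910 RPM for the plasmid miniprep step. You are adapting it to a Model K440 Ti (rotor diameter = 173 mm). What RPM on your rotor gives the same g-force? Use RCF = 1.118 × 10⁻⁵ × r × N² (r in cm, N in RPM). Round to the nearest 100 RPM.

13000 RPM

Original rotor: r = 51 mm = 5.1 cm
RCF = 1.118 × 10⁻⁵ × r × N²
RCF_original = 1.118 × 10⁻⁵ × 5.1 × (16910)² = 1.118 × 10⁻⁵ × 5.1 × 285,948,100 ≈ 16,304.2 × g
Your rotor: r = 173 mm / 2 = 86.5 mm = 8.65 cm
16,304.2 = 1.118 × 10⁻⁵ × 8.65 × N²
N² = 16,304.2 / (9.6707 × 10⁻⁵) = 168,593,794
N ≈ √168,593,794 ≈ 12,984.4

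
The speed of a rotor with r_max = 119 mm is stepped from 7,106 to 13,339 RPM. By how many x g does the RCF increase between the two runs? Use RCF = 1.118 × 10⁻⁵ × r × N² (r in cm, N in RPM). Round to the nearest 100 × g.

r = 119 mm = 11.9 cm
RCF₁ = 1.118 × 10⁻⁵ × 11.9 × (7106)² = 1.118 × 10⁻⁵ × 11.9 × 50,495,236 ≈ 6,718 × g
RCF₂ = 1.118 × 10⁻⁵ × 11.9 × (13339)² = 1.118 × 10⁻⁵ × 11.9 × 177,928,921 ≈ 23,672 × g
Increase = 23,672 − 6,718 = 16,954

17000 x g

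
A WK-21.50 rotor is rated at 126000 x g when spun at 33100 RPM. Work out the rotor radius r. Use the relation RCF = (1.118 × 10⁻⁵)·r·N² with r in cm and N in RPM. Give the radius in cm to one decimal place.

126000 = 1.118 × 10⁻⁵ × r × (33100)²
r = 126000 / (1.118 × 10⁻⁵ × 1,095,610,000) = 126000 / 12248.92 ≈ 10.287 cm

r ≈ 10.3 cm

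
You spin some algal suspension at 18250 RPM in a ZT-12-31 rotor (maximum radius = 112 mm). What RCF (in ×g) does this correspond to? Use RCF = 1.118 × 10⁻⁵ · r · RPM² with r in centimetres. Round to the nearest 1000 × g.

r = 112 mm = 11.2 cm
RCF = 1.118 × 10⁻⁵ × 11.2 × (18250)² = 1.118 × 10⁻⁵ × 11.2 × 333,062,500 ≈ 41,704.8 × g

RCF ≈ 42000 ×g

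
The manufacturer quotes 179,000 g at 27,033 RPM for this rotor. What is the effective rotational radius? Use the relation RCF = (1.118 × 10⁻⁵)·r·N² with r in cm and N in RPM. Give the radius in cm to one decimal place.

r ≈ 21.9 cm

179000 = 1.118 × 10⁻⁵ × r × (27033)²
r = 179000 / (1.118 × 10⁻⁵ × 730,783,089) = 179000 / 8170.155 ≈ 21.909 cm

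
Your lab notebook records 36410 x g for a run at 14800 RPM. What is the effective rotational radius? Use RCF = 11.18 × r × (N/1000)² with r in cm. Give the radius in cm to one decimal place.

36410 = 11.18 × r × (14.8)²
r = 36410 / (11.18 × 219.04) = 36410 / 2448.867 ≈ 14.868 cm

14.9 cm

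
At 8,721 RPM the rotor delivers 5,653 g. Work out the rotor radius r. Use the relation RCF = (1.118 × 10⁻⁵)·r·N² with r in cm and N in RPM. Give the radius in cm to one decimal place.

5653 = 1.118 × 10⁻⁵ × r × (8721)²
r = 5653 / (1.118 × 10⁻⁵ × 76,055,841) = 5653 / 850.3043 ≈ 6.648 cm

6.6 cm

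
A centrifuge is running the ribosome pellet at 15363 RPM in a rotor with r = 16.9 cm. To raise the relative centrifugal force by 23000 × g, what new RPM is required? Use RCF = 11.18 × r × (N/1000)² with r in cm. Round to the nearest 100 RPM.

Current RCF = 11.18 × 16.9 × (15.363)² = 11.18 × 16.9 × 236.021769 ≈ 44,594.4 × g
Target RCF = 44,594.4 + 23,000 = 67,594.4 × g
(N/1000)² = 67,594.4 / 188.942 = 357.7521
N = 1000 × √357.7521 ≈ 18,914.3

≈ 18900 RPM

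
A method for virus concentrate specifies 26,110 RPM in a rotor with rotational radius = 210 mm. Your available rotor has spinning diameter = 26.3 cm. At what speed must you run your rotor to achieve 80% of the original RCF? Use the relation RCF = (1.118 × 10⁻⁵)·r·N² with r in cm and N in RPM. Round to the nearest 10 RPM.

≈ 29510 RPM

Original rotor: r = 210 mm = 21.0 cm
RCF = 1.118 × 10⁻⁵ × r × N²
RCF_original = 1.118 × 10⁻⁵ × 21 × (26110)² = 1.118 × 10⁻⁵ × 21 × 681,732,100 ≈ 160,057.1 × g
Target RCF = 0.8 × 160,057.1 ≈ 128,045.7 × g
Your rotor: r = 26.3 / 2 = 13.15 cm
128,045.7 = 1.118 × 10⁻⁵ × 13.15 × N²
N² = 128,045.7 / (14.7017 × 10⁻⁵) = 870,958,461
N ≈ √870,958,461 ≈ 29,512.0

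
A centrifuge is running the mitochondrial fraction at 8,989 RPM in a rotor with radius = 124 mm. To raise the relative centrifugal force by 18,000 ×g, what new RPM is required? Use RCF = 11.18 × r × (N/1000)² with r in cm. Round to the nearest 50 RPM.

14500 RPM

r = 124 mm = 12.4 cm
Current RCF = 11.18 × 12.4 × (8.989)² = 11.18 × 12.4 × 80.802121 ≈ 11,201.8 × g
Target RCF = 11,201.8 + 18,000 = 29,201.8 × g
(N/1000)² = 29,201.8 / 138.632 = 210.6426
N = 1000 × √210.6426 ≈ 14,513.5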